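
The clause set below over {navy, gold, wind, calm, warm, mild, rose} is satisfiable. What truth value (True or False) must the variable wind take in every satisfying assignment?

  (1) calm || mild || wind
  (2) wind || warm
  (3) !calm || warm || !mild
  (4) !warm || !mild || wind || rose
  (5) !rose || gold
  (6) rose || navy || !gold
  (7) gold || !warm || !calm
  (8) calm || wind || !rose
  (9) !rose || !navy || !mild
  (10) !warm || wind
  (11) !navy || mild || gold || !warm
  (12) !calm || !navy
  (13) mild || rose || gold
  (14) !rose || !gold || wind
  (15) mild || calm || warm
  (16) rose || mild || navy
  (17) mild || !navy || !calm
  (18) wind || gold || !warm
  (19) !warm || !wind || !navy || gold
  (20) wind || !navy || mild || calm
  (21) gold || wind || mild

True

Suppose wind = false.
Unit clause (warm) forces warm = true.
That conflicts with the unit clause (!warm).
So every satisfying assignment has wind = True.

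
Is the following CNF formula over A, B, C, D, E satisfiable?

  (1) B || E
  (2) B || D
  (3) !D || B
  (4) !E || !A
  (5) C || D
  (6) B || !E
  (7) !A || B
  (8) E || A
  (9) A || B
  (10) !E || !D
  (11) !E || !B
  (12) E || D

Yes, satisfiable

Try B = true.
The clause (!E) is unit, so E = false.
The clause (A) is unit, so A = true.
The clause (D) is unit, so D = true.
No clause remains; C is free.
A satisfying assignment: A: true; B: true; C: false; D: true; E: false.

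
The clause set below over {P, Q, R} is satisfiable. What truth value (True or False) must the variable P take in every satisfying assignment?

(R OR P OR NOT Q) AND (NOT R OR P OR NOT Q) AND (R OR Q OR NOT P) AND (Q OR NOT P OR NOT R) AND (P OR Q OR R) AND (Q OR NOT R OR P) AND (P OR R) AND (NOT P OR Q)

True

Suppose P = false.
From the singleton clause (R), R = true.
From the singleton clause (NOT Q), Q = false.
Now (Q) is unsatisfied and unit — conflict.
So every satisfying assignment has P = True.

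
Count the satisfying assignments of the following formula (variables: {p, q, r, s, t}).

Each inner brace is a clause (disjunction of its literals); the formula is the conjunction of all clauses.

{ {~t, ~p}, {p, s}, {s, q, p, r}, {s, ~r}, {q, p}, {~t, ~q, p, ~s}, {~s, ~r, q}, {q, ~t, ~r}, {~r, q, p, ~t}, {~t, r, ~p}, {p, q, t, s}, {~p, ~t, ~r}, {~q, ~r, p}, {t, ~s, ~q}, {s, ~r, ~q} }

There are 2^5 = 32 truth assignments over (p, q, r, s, t).
Split on r. With r = 1, the clauses containing r are satisfied and ~r drops from the rest; 0 of the 2^4 = 16 assignments to the other variables satisfy what remains.
With r = 0, by the same count on the reduced clause set, 3 assignments work.
Total: 0 + 3 = 3.

3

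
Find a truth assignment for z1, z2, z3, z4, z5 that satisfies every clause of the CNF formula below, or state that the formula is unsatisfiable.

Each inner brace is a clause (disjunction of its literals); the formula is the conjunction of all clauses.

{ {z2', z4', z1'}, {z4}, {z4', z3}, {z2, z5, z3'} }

From the singleton clause (z4), z4 = 1.
From the singleton clause (z3), z3 = 1.
Case z2 = 1:
From the singleton clause (z1'), z1 = 0.
No clause remains; z5 is free.

z1: 0; z2: 1; z3: 1; z4: 1; z5: 0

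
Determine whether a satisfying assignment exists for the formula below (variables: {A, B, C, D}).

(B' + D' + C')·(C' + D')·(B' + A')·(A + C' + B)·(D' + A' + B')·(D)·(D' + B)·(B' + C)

No

(D) alone gives D = 1.
(C') alone gives C = 0.
(B) alone gives B = 1.
Now (B') is unsatisfied and unit — conflict.
No assignment satisfies every clause.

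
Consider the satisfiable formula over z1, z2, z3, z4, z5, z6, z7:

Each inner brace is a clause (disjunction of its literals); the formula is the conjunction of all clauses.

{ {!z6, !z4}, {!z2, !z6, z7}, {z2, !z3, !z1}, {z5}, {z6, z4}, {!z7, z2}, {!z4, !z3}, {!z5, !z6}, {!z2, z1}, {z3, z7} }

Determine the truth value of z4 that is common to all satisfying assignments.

Suppose z4 = false.
(z5) alone gives z5 = true.
(z6) alone gives z6 = true.
That conflicts with the unit clause (!z6).
So every satisfying assignment has z4 = True.

True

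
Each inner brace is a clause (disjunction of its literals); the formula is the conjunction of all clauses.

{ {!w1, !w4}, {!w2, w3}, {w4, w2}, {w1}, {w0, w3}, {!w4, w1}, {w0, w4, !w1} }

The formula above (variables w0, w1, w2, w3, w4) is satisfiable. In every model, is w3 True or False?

True

Suppose w3 = false.
Unit clause (!w2) forces w2 = false.
Unit clause (w4) forces w4 = true.
Unit clause (!w1) forces w1 = false.
Now (w1) is unsatisfied and unit — conflict.
So every satisfying assignment has w3 = True.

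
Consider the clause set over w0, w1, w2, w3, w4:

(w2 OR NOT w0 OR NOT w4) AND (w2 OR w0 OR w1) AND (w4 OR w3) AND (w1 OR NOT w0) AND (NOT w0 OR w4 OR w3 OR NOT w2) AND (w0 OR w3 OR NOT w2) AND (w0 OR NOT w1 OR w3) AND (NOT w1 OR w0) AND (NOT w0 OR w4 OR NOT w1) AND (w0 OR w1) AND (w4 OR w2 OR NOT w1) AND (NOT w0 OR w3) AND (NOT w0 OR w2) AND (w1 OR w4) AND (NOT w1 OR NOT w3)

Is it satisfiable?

No

Case w4 = true:
Case w2 = true:
Case w1 = true:
From the singleton clause (w0), w0 = true.
From the singleton clause (w3), w3 = true.
That conflicts with the unit clause (NOT w3).
So w1 must be the other value — set w1 = false.
From the singleton clause (NOT w0), w0 = false.
That conflicts with the unit clause (w0).
Neither w1 = true nor w1 = false works.
So w2 must be the other value — set w2 = false.
From the singleton clause (NOT w0), w0 = false.
From the singleton clause (w1), w1 = true.
That conflicts with the unit clause (NOT w1).
Neither w2 = true nor w2 = false works.
So w4 must be the other value — set w4 = false.
From the singleton clause (w3), w3 = true.
From the singleton clause (w1), w1 = true.
That conflicts with the unit clause (NOT w1).
Neither w4 = true nor w4 = false works.
No assignment satisfies every clause.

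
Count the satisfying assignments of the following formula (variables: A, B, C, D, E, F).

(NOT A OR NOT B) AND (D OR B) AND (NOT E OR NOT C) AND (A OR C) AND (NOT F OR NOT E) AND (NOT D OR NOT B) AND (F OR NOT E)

There are 2^6 = 64 truth assignments over (A, B, C, D, E, F).
Split on C. With C = true, the clauses containing C are satisfied and NOT C drops from the rest; 6 of the 2^5 = 32 assignments to the other variables satisfy what remains.
With C = false, by the same count on the reduced clause set, 2 assignments work.
(One model: A=F, B=F, C=T, D=T, E=F, F=F.)
Total: 6 + 2 = 8.

8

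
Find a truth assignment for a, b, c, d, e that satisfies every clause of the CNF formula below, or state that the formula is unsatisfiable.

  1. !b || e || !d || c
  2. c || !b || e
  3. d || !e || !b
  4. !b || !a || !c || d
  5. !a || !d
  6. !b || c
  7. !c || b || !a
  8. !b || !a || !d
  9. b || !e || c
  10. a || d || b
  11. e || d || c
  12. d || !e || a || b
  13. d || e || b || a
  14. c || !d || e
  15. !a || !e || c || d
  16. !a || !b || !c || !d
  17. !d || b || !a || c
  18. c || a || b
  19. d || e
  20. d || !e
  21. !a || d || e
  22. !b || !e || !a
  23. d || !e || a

Branch on a: set a = false.
Branch on b: set b = false.
(d) alone gives d = true.
(c) alone gives c = true.
Every clause is now satisfied; e is unconstrained.

a: false, b: false, c: true, d: true, e: false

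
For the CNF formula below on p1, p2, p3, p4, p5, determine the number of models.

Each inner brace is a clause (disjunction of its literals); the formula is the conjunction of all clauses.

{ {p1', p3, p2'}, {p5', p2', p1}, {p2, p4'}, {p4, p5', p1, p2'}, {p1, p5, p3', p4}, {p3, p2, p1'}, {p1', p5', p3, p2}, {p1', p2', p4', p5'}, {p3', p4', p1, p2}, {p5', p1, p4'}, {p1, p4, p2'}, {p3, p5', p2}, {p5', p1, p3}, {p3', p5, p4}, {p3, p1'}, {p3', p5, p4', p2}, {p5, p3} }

5

There are 2^5 = 32 truth assignments over (p1, p2, p3, p4, p5).
Split on p2. With p2 = 1, the clauses containing p2 are satisfied and p2' drops from the rest; 3 of the 2^4 = 16 assignments to the other variables satisfy what remains.
With p2 = 0, by the same count on the reduced clause set, 2 assignments work.
(One model: p1=F, p2=F, p3=T, p4=F, p5=T.)
Total: 3 + 2 = 5.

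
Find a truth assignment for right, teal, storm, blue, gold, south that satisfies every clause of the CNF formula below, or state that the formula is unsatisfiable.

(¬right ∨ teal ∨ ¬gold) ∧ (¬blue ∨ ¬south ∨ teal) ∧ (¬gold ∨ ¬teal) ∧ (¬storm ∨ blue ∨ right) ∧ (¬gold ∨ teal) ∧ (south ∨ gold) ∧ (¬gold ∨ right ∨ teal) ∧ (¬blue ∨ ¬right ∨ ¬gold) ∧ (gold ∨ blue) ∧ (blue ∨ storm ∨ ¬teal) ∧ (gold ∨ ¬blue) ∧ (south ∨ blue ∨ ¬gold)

UNSATISFIABLE

Case gold = False:
Unit clause (south) forces south = True.
Unit clause (blue) forces blue = True.
But (¬blue) is also a unit clause — contradiction.
Backtrack on gold: now try gold = True.
Unit clause (¬teal) forces teal = False.
But (teal) is also a unit clause — contradiction.
Both values of gold lead to a conflict.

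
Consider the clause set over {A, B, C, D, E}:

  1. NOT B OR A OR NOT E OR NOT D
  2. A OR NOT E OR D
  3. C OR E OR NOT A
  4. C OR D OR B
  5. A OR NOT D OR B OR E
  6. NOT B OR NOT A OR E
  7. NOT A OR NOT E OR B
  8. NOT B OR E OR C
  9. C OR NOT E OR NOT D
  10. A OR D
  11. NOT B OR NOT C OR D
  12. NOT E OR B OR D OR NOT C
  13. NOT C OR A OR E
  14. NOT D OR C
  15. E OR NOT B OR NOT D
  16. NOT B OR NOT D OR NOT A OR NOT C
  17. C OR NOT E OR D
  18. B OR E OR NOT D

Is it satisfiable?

Branch on A: set A = true.
Branch on C: set C = true.
Branch on B: set B = false.
Unit clause (NOT E) forces E = false.
Unit clause (NOT D) forces D = false.
This assignment satisfies each clause.
A satisfying assignment: A ↦ true, B ↦ false, C ↦ true, D ↦ false, E ↦ false.

Satisfiable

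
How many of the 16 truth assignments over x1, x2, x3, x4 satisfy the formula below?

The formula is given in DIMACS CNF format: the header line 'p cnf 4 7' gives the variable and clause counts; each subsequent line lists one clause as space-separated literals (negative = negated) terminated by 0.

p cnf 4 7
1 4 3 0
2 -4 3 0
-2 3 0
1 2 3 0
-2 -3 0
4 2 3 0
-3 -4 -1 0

3

There are 2^4 = 16 truth assignments over (x1, x2, x3, x4).
Split on x1. With x1 = True, the clauses containing x1 are satisfied and ¬x1 drops from the rest; 1 of the 2^3 = 8 assignments to the other variables satisfy what remains.
With x1 = False, by the same count on the reduced clause set, 2 assignments work.
Total: 1 + 2 = 3.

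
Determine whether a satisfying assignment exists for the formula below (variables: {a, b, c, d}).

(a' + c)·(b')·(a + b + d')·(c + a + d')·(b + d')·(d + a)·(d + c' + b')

Yes

The clause (b') is unit, so b = 0.
The clause (d') is unit, so d = 0.
The clause (a) is unit, so a = 1.
The clause (c) is unit, so c = 1.
All clauses are satisfied.
A satisfying assignment: a: 1,  b: 0,  c: 1,  d: 0.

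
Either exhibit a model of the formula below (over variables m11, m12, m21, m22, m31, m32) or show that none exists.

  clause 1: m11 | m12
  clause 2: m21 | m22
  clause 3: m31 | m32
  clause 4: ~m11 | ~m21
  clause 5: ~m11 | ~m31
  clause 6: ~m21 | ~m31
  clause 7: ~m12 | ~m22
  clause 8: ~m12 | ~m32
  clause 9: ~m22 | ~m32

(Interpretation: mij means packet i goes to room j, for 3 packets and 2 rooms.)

Case m11 = 1:
(~m21) alone gives m21 = 0.
(m22) alone gives m22 = 1.
(~m31) alone gives m31 = 0.
(m32) alone gives m32 = 1.
Now (~m32) is unsatisfied and unit — conflict.
So m11 must be the other value — set m11 = 0.
(m12) alone gives m12 = 1.
(~m22) alone gives m22 = 0.
(m21) alone gives m21 = 1.
(~m31) alone gives m31 = 0.
(m32) alone gives m32 = 1.
Now (~m32) is unsatisfied and unit — conflict.
Neither m11 = 1 nor m11 = 0 works.

UNSATISFIABLE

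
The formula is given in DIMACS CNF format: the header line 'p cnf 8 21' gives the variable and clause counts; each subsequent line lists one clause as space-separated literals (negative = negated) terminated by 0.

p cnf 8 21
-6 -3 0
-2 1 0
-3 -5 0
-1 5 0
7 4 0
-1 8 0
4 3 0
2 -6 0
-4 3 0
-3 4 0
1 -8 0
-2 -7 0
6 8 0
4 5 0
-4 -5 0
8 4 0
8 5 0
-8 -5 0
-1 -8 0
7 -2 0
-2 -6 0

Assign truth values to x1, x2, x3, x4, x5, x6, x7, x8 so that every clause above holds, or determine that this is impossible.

UNSATISFIABLE

Case x6 = False:
From the singleton clause (x8), x8 = True.
From the singleton clause (x1), x1 = True.
That conflicts with the unit clause (¬x1).
Undo x6 and try x6 = True.
From the singleton clause (¬x3), x3 = False.
From the singleton clause (x4), x4 = True.
That conflicts with the unit clause (¬x4).
Neither x6 = True nor x6 = False works.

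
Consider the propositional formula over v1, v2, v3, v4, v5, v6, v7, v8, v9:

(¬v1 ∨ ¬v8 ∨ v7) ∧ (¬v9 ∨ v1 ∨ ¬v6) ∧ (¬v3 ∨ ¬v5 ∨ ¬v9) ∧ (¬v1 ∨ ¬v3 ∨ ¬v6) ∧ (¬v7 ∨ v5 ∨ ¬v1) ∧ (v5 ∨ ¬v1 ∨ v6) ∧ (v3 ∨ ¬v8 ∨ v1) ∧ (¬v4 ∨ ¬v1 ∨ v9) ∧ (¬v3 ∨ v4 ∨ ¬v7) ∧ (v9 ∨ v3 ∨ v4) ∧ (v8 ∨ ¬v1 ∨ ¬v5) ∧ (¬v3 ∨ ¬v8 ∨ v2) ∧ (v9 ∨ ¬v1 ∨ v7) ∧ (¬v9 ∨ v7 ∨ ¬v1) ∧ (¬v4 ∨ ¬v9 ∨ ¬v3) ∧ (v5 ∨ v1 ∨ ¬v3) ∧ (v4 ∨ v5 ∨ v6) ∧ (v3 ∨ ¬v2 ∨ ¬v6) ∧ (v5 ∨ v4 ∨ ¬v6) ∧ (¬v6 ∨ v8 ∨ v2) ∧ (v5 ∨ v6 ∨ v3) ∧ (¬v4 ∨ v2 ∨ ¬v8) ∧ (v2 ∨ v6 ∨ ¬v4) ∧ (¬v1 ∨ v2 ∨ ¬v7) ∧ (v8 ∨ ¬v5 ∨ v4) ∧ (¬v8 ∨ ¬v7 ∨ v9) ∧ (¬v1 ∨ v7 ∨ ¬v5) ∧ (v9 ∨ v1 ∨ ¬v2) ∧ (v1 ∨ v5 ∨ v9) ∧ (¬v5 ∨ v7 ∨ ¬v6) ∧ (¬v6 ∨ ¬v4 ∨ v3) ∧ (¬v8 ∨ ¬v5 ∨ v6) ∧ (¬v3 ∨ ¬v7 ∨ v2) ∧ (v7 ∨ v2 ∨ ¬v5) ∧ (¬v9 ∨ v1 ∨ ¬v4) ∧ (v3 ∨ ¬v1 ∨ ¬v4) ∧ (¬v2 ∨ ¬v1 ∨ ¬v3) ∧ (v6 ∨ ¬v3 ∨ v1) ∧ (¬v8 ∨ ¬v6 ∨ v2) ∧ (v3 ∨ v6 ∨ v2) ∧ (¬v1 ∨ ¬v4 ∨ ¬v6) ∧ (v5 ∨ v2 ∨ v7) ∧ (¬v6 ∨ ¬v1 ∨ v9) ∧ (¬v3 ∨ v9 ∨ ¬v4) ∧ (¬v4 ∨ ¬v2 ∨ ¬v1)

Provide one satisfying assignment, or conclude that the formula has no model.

UNSATISFIABLE

Suppose v1 = False.
Suppose v9 = False.
From the singleton clause (¬v2), v2 = False.
From the singleton clause (v5), v5 = True.
From the singleton clause (v7), v7 = True.
From the singleton clause (¬v8), v8 = False.
From the singleton clause (¬v6), v6 = False.
From the singleton clause (¬v4), v4 = False.
But (v4) is also a unit clause — contradiction.
That branch fails; take v9 = True instead.
From the singleton clause (¬v6), v6 = False.
From the singleton clause (¬v4), v4 = False.
From the singleton clause (v5), v5 = True.
From the singleton clause (¬v3), v3 = False.
From the singleton clause (¬v8), v8 = False.
But (v8) is also a unit clause — contradiction.
Either choice for v9 ends in contradiction.
That branch fails; take v1 = True instead.
Suppose v8 = False.
From the singleton clause (¬v5), v5 = False.
From the singleton clause (¬v7), v7 = False.
From the singleton clause (v6), v6 = True.
From the singleton clause (¬v3), v3 = False.
From the singleton clause (v9), v9 = True.
But (¬v9) is also a unit clause — contradiction.
That branch fails; take v8 = True instead.
From the singleton clause (v7), v7 = True.
From the singleton clause (v5), v5 = True.
From the singleton clause (v2), v2 = True.
From the singleton clause (v9), v9 = True.
From the singleton clause (¬v3), v3 = False.
From the singleton clause (¬v6), v6 = False.
But (v6) is also a unit clause — contradiction.
Either choice for v8 ends in contradiction.
Either choice for v1 ends in contradiction.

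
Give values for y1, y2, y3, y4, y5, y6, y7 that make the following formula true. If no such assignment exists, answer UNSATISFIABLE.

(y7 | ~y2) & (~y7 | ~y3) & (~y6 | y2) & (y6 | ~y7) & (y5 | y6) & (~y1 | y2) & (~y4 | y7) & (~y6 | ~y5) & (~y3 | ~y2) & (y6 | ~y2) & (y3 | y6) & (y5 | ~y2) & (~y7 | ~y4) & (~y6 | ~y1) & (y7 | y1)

UNSATISFIABLE

Branch on y7: set y7 = 1.
From the singleton clause (~y3), y3 = 0.
From the singleton clause (y6), y6 = 1.
From the singleton clause (y2), y2 = 1.
From the singleton clause (~y5), y5 = 0.
That conflicts with the unit clause (y5).
That branch fails; take y7 = 0 instead.
From the singleton clause (~y2), y2 = 0.
From the singleton clause (~y6), y6 = 0.
From the singleton clause (y5), y5 = 1.
From the singleton clause (~y1), y1 = 0.
That conflicts with the unit clause (y1).
Either choice for y7 ends in contradiction.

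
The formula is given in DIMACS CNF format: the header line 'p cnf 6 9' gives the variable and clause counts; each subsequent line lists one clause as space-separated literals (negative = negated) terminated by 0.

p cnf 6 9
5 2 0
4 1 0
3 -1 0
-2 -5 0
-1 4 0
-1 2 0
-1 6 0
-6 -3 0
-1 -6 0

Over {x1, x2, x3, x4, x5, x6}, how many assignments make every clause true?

There are 2^6 = 64 truth assignments over (x1, x2, x3, x4, x5, x6).
Split on x4. With x4 = True, the clauses containing x4 are satisfied and ¬x4 drops from the rest; 6 of the 2^5 = 32 assignments to the other variables satisfy what remains.
With x4 = False, by the same count on the reduced clause set, 0 assignments work.
(One model: x1=F, x2=F, x3=F, x4=T, x5=T, x6=F.)
Total: 6 + 0 = 6.

6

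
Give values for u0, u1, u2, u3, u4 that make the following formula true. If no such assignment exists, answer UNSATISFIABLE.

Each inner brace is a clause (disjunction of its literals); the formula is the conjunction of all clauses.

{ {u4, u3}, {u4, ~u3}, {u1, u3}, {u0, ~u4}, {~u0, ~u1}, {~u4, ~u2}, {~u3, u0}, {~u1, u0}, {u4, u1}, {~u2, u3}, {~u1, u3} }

Branch on u4: set u4 = 1.
(u0) alone gives u0 = 1.
(~u1) alone gives u1 = 0.
(u3) alone gives u3 = 1.
(~u2) alone gives u2 = 0.
All clauses are satisfied.

u0=1, u1=0, u2=0, u3=1, u4=1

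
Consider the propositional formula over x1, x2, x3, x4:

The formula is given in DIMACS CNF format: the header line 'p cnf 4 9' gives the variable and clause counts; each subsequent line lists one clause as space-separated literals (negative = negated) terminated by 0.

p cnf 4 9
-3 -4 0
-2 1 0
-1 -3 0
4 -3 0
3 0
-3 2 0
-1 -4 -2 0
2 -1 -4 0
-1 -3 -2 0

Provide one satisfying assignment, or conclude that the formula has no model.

The clause (x3) is unit, so x3 = True.
The clause (¬x4) is unit, so x4 = False.
Now (x4) is unsatisfied and unit — conflict.

UNSATISFIABLE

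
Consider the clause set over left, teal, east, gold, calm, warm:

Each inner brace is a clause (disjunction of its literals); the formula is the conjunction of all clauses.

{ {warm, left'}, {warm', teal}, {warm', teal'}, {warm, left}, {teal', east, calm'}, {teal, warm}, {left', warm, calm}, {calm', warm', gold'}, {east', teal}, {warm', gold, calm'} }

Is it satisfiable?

Case warm = 1:
The clause (teal) is unit, so teal = 1.
That conflicts with the unit clause (teal').
So warm must be the other value — set warm = 0.
The clause (left') is unit, so left = 0.
That conflicts with the unit clause (left).
Neither warm = 1 nor warm = 0 works.
No assignment satisfies every clause.

Unsatisfiable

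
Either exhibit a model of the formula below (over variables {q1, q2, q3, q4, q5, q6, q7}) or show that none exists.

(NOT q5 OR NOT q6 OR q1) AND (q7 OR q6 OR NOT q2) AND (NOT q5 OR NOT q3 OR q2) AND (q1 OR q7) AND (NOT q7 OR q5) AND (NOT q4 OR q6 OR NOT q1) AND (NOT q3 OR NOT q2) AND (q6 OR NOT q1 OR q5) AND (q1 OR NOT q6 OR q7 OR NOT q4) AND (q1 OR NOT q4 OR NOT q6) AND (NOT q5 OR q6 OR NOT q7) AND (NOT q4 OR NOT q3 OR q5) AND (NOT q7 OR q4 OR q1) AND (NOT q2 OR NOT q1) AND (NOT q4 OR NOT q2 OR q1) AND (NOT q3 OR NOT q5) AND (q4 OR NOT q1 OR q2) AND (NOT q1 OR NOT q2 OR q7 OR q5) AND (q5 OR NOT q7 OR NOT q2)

q1 ↦ true, q2 ↦ false, q3 ↦ false, q4 ↦ true, q5 ↦ true, q6 ↦ true, q7 ↦ true

Branch on q1: set q1 = true.
The clause (NOT q2) is unit, so q2 = false.
The clause (q4) is unit, so q4 = true.
The clause (q6) is unit, so q6 = true.
Branch on q5: set q5 = true.
The clause (NOT q3) is unit, so q3 = false.
No clause remains; q7 is free.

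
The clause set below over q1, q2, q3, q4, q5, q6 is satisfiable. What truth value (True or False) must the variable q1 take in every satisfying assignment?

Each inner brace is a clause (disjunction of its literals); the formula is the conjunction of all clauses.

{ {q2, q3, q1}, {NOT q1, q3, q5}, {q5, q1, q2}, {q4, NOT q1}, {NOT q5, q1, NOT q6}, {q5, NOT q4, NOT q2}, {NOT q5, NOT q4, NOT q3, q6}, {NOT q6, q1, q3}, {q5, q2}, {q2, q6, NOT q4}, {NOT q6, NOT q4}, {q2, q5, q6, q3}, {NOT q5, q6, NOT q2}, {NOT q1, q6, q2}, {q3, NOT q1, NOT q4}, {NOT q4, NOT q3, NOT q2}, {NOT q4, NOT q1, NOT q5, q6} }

Suppose q1 = true.
(q4) alone gives q4 = true.
(NOT q6) alone gives q6 = false.
(q2) alone gives q2 = true.
(q5) alone gives q5 = true.
Now (NOT q5) is unsatisfied and unit — conflict.
So every satisfying assignment has q1 = False.

False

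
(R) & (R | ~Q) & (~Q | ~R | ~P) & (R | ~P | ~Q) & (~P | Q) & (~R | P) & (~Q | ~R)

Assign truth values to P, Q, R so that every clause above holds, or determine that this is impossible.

UNSATISFIABLE

From the singleton clause (R), R = 1.
From the singleton clause (P), P = 1.
From the singleton clause (~Q), Q = 0.
Now (Q) is unsatisfied and unit — conflict.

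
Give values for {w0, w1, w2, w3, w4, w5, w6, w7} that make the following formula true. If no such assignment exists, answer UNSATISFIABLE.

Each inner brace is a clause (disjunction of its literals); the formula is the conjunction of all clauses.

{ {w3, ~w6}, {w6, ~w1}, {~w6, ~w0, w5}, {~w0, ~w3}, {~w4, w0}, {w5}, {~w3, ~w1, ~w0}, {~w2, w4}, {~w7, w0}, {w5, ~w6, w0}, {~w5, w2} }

From the singleton clause (w5), w5 = 1.
From the singleton clause (w2), w2 = 1.
From the singleton clause (w4), w4 = 1.
From the singleton clause (w0), w0 = 1.
From the singleton clause (~w3), w3 = 0.
From the singleton clause (~w6), w6 = 0.
From the singleton clause (~w1), w1 = 0.
All clauses hold; w7 can take either value.

w0=1,  w1=0,  w2=1,  w3=0,  w4=1,  w5=1,  w6=0,  w7=0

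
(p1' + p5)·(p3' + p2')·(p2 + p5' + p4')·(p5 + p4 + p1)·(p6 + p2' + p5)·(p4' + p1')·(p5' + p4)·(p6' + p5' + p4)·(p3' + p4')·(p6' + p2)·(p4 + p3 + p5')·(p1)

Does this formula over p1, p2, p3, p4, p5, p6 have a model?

From the singleton clause (p1), p1 = 1.
From the singleton clause (p5), p5 = 1.
From the singleton clause (p4'), p4 = 0.
That conflicts with the unit clause (p4).
No assignment satisfies every clause.

No, unsatisfiable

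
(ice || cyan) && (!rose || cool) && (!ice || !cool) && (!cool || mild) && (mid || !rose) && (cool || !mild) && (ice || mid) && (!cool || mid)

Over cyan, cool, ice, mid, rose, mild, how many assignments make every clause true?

There are 2^6 = 64 truth assignments over (cyan, cool, ice, mid, rose, mild).
Split on cyan. With cyan = true, the clauses containing cyan are satisfied and !cyan drops from the rest; 5 of the 2^5 = 32 assignments to the other variables satisfy what remains.
With cyan = false, by the same count on the reduced clause set, 2 assignments work.
(One model: cyan=F, cool=F, ice=T, mid=F, rose=F, mild=F.)
Total: 5 + 2 = 7.

7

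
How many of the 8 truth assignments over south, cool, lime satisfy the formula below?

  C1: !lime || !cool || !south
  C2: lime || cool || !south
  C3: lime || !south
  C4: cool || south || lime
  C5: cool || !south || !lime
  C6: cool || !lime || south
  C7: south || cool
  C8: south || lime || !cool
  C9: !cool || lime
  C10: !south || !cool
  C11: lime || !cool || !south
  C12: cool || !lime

There are 2^3 = 8 truth assignments over (south, cool, lime).
Check each against the 12 clauses (columns in the order south, cool, lime):
  F F F  ✗ fails (cool || south || lime)
  F F T  ✗ fails (cool || !lime || south)
  F T F  ✗ fails (south || lime || !cool)
  F T T  ✓ satisfies all
  T F F  ✗ fails (lime || cool || !south)
  T F T  ✗ fails (cool || !south || !lime)
  T T F  ✗ fails (lime || !south)
  T T T  ✗ fails (!lime || !cool || !south)
1 of the 8 rows is a model.

1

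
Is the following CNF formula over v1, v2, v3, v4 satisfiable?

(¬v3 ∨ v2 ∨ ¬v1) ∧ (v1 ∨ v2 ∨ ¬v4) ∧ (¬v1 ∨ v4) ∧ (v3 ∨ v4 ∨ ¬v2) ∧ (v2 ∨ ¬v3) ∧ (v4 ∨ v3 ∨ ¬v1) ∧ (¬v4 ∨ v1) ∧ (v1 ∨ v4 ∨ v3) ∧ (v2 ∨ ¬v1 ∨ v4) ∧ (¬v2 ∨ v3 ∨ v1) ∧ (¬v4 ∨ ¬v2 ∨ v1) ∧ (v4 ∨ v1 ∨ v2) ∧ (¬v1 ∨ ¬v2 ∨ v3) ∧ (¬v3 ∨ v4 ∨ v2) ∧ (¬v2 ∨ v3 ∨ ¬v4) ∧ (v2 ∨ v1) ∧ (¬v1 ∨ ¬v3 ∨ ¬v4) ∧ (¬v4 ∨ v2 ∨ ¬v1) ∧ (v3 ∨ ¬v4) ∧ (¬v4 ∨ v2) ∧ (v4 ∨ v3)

Satisfiable

Try v1 = False.
Unit clause (¬v4) forces v4 = False.
Unit clause (v3) forces v3 = True.
Unit clause (v2) forces v2 = True.
Every clause now holds.
A satisfying assignment: v1: False; v2: True; v3: True; v4: False.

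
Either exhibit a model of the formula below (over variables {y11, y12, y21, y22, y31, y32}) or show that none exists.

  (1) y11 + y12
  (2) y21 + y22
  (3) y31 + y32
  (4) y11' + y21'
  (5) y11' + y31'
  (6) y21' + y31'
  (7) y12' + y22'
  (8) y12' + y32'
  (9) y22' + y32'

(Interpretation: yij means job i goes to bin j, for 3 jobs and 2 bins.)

Branch on y11: set y11 = 1.
From the singleton clause (y21'), y21 = 0.
From the singleton clause (y22), y22 = 1.
From the singleton clause (y31'), y31 = 0.
From the singleton clause (y32), y32 = 1.
Now (y32') is unsatisfied and unit — conflict.
Undo y11 and try y11 = 0.
From the singleton clause (y12), y12 = 1.
From the singleton clause (y22'), y22 = 0.
From the singleton clause (y21), y21 = 1.
From the singleton clause (y31'), y31 = 0.
From the singleton clause (y32), y32 = 1.
Now (y32') is unsatisfied and unit — conflict.
Both values of y11 lead to a conflict.

UNSATISFIABLE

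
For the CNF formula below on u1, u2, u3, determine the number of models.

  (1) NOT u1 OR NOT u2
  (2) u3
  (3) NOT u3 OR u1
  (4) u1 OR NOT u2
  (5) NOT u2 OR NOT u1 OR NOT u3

1

There are 2^3 = 8 truth assignments over (u1, u2, u3).
Split on u3. With u3 = true, the clauses containing u3 are satisfied and NOT u3 drops from the rest; 1 of the 2^2 = 4 assignments to the other variables satisfy what remains.
With u3 = false, by the same count on the reduced clause set, 0 assignments work.
(One model: u1=T, u2=F, u3=T.)
Total: 1 + 0 = 1.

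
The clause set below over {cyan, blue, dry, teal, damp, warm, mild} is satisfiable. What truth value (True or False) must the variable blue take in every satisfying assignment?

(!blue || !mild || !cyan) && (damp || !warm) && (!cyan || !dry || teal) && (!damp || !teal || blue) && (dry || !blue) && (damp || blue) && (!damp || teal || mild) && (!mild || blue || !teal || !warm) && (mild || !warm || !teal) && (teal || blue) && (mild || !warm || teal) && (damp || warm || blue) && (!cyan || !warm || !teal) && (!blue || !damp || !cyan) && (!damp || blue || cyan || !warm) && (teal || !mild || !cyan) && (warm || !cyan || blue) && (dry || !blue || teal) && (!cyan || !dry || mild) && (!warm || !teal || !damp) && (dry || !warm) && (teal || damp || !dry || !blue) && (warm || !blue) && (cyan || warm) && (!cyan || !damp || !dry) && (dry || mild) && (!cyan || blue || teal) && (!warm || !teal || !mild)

True

Suppose blue = false.
(damp) alone gives damp = true.
(!teal) alone gives teal = false.
Now (teal) is unsatisfied and unit — conflict.
So every satisfying assignment has blue = True.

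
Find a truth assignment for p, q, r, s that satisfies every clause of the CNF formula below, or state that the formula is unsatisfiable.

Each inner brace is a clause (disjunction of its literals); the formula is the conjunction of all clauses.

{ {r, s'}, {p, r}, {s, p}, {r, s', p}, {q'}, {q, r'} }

Unit clause (q') forces q = 0.
Unit clause (r') forces r = 0.
Unit clause (s') forces s = 0.
Unit clause (p) forces p = 1.
Every clause now holds.

p=1; q=0; r=0; s=0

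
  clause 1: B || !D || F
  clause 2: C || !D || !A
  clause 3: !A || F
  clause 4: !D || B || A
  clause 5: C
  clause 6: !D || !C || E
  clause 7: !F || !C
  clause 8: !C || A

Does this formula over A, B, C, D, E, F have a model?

From the singleton clause (C), C = true.
From the singleton clause (!F), F = false.
From the singleton clause (!A), A = false.
Now (A) is unsatisfied and unit — conflict.
No assignment satisfies every clause.

No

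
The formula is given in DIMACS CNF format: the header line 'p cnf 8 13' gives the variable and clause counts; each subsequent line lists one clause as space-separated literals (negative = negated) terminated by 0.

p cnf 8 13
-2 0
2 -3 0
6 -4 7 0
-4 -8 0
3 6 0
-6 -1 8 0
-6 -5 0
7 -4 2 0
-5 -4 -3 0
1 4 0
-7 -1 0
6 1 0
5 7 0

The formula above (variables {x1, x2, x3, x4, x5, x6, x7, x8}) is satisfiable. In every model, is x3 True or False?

Suppose x3 = True.
Unit clause (¬x2) forces x2 = False.
Now (x2) is unsatisfied and unit — conflict.
So every satisfying assignment has x3 = False.

False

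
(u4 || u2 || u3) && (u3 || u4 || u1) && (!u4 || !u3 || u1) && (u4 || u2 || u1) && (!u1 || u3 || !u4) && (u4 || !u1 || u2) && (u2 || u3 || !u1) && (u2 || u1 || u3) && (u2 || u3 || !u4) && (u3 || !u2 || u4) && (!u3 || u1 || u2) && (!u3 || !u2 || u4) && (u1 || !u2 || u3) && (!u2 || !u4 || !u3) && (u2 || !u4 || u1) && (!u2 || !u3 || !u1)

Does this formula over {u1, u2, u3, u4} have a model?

Satisfiable

Case u4 = true:
Case u3 = true:
Unit clause (u1) forces u1 = true.
Unit clause (!u2) forces u2 = false.
Every clause now holds.
A satisfying assignment: u1: true; u2: false; u3: true; u4: true.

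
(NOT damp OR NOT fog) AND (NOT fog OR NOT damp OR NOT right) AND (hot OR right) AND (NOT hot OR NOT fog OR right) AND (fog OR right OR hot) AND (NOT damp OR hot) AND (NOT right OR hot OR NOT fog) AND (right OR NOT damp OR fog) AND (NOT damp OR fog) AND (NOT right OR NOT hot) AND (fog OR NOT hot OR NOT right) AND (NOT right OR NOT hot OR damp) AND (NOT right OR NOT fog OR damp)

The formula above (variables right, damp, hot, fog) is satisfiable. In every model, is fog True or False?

Suppose fog = true.
From the singleton clause (NOT damp), damp = false.
From the singleton clause (NOT right), right = false.
From the singleton clause (hot), hot = true.
Now (NOT hot) is unsatisfied and unit — conflict.
So every satisfying assignment has fog = False.

False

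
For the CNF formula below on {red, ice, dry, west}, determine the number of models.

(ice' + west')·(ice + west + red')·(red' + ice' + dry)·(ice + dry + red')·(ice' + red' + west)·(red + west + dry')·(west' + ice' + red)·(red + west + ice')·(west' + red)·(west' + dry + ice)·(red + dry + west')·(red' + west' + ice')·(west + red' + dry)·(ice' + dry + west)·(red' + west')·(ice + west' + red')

There are 2^4 = 16 truth assignments over (red, ice, dry, west).
Check each against the 16 clauses (columns in the order red, ice, dry, west):
  F F F F  ✓ satisfies all
  F F F T  ✗ fails (west' + red)
  F F T F  ✗ fails (red + west + dry')
  F F T T  ✗ fails (west' + red)
  F T F F  ✗ fails (red + west + ice')
  F T F T  ✗ fails (ice' + west')
  F T T F  ✗ fails (red + west + dry')
  F T T T  ✗ fails (ice' + west')
  T F F F  ✗ fails (ice + west + red')
  T F F T  ✗ fails (ice + dry + red')
  T F T F  ✗ fails (ice + west + red')
  T F T T  ✗ fails (red' + west')
  T T F F  ✗ fails (red' + ice' + dry)
  T T F T  ✗ fails (ice' + west')
  T T T F  ✗ fails (ice' + red' + west)
  T T T T  ✗ fails (ice' + west')
1 of the 16 rows is a model.

1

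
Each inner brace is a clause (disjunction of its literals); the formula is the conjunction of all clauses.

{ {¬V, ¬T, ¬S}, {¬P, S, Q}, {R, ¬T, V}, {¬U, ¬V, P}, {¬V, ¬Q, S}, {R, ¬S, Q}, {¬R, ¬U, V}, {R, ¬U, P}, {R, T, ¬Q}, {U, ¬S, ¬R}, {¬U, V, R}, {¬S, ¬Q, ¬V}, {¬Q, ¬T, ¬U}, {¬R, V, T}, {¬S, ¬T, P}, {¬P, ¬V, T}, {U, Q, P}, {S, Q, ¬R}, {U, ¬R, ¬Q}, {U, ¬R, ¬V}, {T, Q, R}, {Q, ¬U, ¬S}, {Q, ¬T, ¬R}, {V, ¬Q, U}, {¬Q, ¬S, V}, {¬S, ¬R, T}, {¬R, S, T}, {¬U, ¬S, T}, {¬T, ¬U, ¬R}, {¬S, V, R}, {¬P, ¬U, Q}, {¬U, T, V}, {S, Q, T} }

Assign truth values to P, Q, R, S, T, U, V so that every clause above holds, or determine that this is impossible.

Case V = False:
Case R = True:
(¬U) alone gives U = False.
(¬S) alone gives S = False.
(T) alone gives T = True.
(Q) alone gives Q = True.
That conflicts with the unit clause (¬Q).
That branch fails; take R = False instead.
(¬T) alone gives T = False.
(¬Q) alone gives Q = False.
That conflicts with the unit clause (Q).
Either choice for R ends in contradiction.
That branch fails; take V = True instead.
Case T = False:
(¬P) alone gives P = False.
(¬U) alone gives U = False.
(Q) alone gives Q = True.
(S) alone gives S = True.
That conflicts with the unit clause (¬S).
That branch fails; take T = True instead.
(¬S) alone gives S = False.
(¬Q) alone gives Q = False.
(¬P) alone gives P = False.
(¬U) alone gives U = False.
That conflicts with the unit clause (U).
Either choice for T ends in contradiction.
Either choice for V ends in contradiction.

UNSATISFIABLE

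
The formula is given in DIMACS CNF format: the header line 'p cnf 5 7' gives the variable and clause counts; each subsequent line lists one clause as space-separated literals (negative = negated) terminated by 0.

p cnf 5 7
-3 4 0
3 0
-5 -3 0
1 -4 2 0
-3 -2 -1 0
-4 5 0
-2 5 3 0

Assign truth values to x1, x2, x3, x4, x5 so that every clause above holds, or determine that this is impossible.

From the singleton clause (x3), x3 = True.
From the singleton clause (x4), x4 = True.
From the singleton clause (¬x5), x5 = False.
Now (x5) is unsatisfied and unit — conflict.

UNSATISFIABLE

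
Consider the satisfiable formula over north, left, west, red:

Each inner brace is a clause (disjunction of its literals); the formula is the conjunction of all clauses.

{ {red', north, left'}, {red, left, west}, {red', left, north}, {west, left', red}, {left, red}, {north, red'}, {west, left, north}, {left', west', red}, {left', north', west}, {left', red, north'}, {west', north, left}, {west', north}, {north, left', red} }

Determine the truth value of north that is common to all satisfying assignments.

True

Suppose north = 0.
Unit clause (red') forces red = 0.
Unit clause (left) forces left = 1.
Now (left') is unsatisfied and unit — conflict.
So every satisfying assignment has north = True.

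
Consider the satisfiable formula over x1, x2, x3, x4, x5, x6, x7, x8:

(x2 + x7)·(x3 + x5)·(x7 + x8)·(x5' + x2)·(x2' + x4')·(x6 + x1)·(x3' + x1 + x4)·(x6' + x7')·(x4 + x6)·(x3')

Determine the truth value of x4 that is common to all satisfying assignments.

Suppose x4 = 1.
Unit clause (x2') forces x2 = 0.
Unit clause (x7) forces x7 = 1.
Unit clause (x5') forces x5 = 0.
Unit clause (x3) forces x3 = 1.
But (x3') is also a unit clause — contradiction.
So every satisfying assignment has x4 = False.

False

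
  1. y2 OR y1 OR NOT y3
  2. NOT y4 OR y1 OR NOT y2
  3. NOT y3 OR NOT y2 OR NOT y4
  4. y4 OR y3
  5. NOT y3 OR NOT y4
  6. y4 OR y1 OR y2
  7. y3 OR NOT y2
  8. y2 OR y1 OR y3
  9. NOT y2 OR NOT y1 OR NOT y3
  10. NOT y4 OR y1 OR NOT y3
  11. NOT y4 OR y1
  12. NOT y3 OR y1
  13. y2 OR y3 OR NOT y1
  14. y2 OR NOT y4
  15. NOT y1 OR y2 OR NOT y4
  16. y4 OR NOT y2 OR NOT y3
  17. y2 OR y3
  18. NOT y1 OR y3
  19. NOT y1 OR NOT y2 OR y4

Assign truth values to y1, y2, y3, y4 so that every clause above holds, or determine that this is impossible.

Branch on y4: set y4 = false.
(y3) alone gives y3 = true.
(y1) alone gives y1 = true.
(NOT y2) alone gives y2 = false.
All clauses are satisfied.

y1 ↦ true,  y2 ↦ false,  y3 ↦ true,  y4 ↦ false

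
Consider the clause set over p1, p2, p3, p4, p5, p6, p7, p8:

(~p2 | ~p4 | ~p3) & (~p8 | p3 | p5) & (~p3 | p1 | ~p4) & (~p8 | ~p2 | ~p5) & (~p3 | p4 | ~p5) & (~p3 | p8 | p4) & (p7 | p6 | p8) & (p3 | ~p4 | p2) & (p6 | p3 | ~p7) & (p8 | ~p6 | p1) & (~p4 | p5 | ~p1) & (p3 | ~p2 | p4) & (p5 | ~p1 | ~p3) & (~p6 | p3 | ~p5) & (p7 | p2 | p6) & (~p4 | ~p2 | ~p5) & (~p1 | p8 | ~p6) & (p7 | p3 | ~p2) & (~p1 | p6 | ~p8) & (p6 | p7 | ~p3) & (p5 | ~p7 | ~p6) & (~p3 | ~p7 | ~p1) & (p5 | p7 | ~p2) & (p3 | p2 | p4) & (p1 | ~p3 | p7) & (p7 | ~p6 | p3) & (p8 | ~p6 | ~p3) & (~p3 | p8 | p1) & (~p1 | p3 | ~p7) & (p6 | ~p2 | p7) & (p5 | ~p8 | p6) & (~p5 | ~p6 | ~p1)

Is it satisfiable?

Case p2 = 0:
Case p3 = 1:
Case p1 = 1:
The clause (p5) is unit, so p5 = 1.
The clause (p4) is unit, so p4 = 1.
The clause (~p7) is unit, so p7 = 0.
The clause (p6) is unit, so p6 = 1.
That conflicts with the unit clause (~p6).
Undo p1 and try p1 = 0.
The clause (~p4) is unit, so p4 = 0.
The clause (~p5) is unit, so p5 = 0.
The clause (p8) is unit, so p8 = 1.
The clause (p7) is unit, so p7 = 1.
The clause (~p6) is unit, so p6 = 0.
That conflicts with the unit clause (p6).
Either choice for p1 ends in contradiction.
Undo p3 and try p3 = 0.
The clause (~p4) is unit, so p4 = 0.
That conflicts with the unit clause (p4).
Either choice for p3 ends in contradiction.
Undo p2 and try p2 = 1.
Case p4 = 0:
The clause (p3) is unit, so p3 = 1.
The clause (~p5) is unit, so p5 = 0.
The clause (p8) is unit, so p8 = 1.
The clause (~p1) is unit, so p1 = 0.
The clause (p7) is unit, so p7 = 1.
The clause (~p6) is unit, so p6 = 0.
That conflicts with the unit clause (p6).
Undo p4 and try p4 = 1.
The clause (~p3) is unit, so p3 = 0.
The clause (~p5) is unit, so p5 = 0.
The clause (~p8) is unit, so p8 = 0.
The clause (~p1) is unit, so p1 = 0.
The clause (~p6) is unit, so p6 = 0.
The clause (p7) is unit, so p7 = 1.
That conflicts with the unit clause (~p7).
Either choice for p4 ends in contradiction.
Either choice for p2 ends in contradiction.
No assignment satisfies every clause.

No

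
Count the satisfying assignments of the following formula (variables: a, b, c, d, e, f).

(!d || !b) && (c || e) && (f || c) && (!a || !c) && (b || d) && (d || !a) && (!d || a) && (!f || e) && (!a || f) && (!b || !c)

There are 2^6 = 64 truth assignments over (a, b, c, d, e, f).
Split on a. With a = true, the clauses containing a are satisfied and !a drops from the rest; 1 of the 2^5 = 32 assignments to the other variables satisfy what remains.
With a = false, by the same count on the reduced clause set, 1 assignment works.
(One model: a=F, b=T, c=F, d=F, e=T, f=T.)
Total: 1 + 1 = 2.

2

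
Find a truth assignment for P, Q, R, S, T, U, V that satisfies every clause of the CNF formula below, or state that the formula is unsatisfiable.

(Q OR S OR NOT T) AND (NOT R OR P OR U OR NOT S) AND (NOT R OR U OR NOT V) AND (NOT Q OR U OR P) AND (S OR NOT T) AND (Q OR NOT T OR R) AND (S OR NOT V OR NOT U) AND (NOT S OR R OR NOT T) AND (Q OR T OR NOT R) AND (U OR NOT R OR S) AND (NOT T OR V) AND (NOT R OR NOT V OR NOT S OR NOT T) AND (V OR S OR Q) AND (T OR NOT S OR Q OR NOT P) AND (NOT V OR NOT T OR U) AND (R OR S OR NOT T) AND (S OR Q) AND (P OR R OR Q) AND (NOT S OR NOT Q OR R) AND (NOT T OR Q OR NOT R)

Suppose S = true.
Suppose R = true.
Suppose P = true.
Suppose U = false.
Unit clause (NOT V) forces V = false.
Unit clause (NOT T) forces T = false.
Unit clause (Q) forces Q = true.
All clauses are satisfied.

P: true, Q: true, R: true, S: true, T: false, U: false, V: false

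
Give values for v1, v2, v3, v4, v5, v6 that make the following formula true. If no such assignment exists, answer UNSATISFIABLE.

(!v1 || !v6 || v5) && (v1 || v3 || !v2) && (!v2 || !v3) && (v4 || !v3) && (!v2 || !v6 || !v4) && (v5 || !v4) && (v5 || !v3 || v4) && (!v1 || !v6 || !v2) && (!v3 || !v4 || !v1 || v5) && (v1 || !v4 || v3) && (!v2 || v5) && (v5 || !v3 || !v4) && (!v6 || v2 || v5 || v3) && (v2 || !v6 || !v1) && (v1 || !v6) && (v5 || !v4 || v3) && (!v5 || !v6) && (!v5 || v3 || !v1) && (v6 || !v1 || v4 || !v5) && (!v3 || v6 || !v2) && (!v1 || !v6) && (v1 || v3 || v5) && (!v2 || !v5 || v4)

v1 ↦ false,  v2 ↦ false,  v3 ↦ true,  v4 ↦ true,  v5 ↦ true,  v6 ↦ false

Try v2 = false.
Try v4 = true.
Unit clause (v5) forces v5 = true.
Unit clause (!v6) forces v6 = false.
Try v1 = false.
Unit clause (v3) forces v3 = true.
This assignment satisfies each clause.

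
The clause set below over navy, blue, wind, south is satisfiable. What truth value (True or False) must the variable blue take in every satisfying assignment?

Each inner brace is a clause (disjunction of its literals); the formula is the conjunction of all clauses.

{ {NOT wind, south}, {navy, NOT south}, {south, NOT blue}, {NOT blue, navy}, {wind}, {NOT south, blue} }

Suppose blue = false.
The clause (wind) is unit, so wind = true.
The clause (south) is unit, so south = true.
But (NOT south) is also a unit clause — contradiction.
So every satisfying assignment has blue = True.

True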